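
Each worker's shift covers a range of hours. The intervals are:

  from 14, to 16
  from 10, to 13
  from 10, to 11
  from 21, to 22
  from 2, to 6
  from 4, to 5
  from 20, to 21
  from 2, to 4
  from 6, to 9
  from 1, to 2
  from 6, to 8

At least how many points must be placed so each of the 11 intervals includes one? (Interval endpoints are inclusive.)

Sorted: [1,2] [2,4] [4,5] [2,6] [6,8] [6,9] [10,11] [10,13] [14,16] [20,21] [21,22]
{[1,2],[2,4]} hit by 2; {[4,5],[2,6]} hit by 5; {[6,8],[6,9]} hit by 8; {[10,11],[10,13]} hit by 11; {[14,16]} hit by 16; {[20,21],[21,22]} hit by 21.
Points: 2, 5, 8, 11, 16, 21 (6 total).

6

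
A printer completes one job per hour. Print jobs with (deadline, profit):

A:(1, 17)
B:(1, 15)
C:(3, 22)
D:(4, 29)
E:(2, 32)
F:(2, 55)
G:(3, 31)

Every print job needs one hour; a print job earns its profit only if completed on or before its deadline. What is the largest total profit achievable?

147

Profit order: F=55 E=32 G=31 D=29 C=22 A=17 B=15
Assign: F→slot 2, E→slot 1, G→slot 3, D→slot 4, C skipped, A skipped, B skipped.
Slots: [1:E] [2:F] [3:G] [4:D]
Profit = 32 + 55 + 31 + 29 = 147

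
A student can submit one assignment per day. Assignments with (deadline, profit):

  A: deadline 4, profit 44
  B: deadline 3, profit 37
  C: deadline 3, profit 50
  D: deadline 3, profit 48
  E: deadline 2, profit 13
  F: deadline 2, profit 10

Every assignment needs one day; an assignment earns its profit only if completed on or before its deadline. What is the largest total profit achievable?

Sort by profit descending; place each in the latest free slot ≤ its deadline.
By profit: C(d3,50), D(d3,48), A(d4,44), B(d3,37), E(d2,13), F(d2,10)
C→slot 3; D→slot 2; A→slot 4; B→slot 1; E skipped; F skipped.
Profit = 37 + 48 + 50 + 44 = 179

179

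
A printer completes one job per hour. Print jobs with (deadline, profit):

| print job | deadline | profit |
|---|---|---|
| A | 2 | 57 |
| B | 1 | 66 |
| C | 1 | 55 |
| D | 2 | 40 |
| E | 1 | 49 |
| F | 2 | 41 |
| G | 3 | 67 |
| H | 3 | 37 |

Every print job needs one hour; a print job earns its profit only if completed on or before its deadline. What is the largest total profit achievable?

190

Sort by profit descending; place each in the latest free slot ≤ its deadline.
By profit: G(d3,67), B(d1,66), A(d2,57), C(d1,55), E(d1,49), F(d2,41), D(d2,40), H(d3,37)
G→slot 3; B→slot 1; A→slot 2; C skipped; E skipped; F skipped; D skipped; H skipped.
Profit = 66 + 57 + 67 = 190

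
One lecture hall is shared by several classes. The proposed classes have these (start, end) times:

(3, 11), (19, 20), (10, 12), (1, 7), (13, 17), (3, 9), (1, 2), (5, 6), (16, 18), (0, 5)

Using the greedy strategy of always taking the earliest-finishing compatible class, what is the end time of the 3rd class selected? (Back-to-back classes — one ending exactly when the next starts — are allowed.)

By end time: (1,2), (0,5), (5,6), (1,7), (3,9), (3,11), (10,12), (13,17), (16,18), (19,20).
Pick (1,2); next start ≥ 2 → (5,6); next start ≥ 6 → (10,12); next start ≥ 12 → (13,17); next start ≥ 17 → (19,20).
Selected: (1,2) (5,6) (10,12) (13,17) (19,20)

12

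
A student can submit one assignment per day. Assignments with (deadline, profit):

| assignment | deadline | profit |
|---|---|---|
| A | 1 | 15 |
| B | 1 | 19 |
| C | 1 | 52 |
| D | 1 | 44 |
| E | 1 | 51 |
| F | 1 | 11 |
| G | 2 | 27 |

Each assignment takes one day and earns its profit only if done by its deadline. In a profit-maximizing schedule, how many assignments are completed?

Sort by profit descending; place each in the latest free slot ≤ its deadline.
By profit: C(d1,52), E(d1,51), D(d1,44), G(d2,27), B(d1,19), A(d1,15), F(d1,11)
C→slot 1; E skipped; D skipped; G→slot 2; B skipped; A skipped; F skipped.
2 of 7 scheduled.

2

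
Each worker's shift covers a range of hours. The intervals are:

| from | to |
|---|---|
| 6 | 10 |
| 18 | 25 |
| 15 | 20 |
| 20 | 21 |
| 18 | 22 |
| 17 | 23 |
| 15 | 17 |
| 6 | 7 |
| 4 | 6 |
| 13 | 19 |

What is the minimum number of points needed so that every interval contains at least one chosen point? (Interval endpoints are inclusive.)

3

Sort by right endpoint; whenever an interval is uncovered, place a point at its right end.
By right end: [4,6]  [6,7]  [6,10]  [15,17]  [13,19]  [15,20]  [20,21]  [18,22]  [17,23]  [18,25]
[4,6] uncovered → point at 6; [15,17] uncovered → point at 17; [20,21] uncovered → point at 21.
Points: 6, 17, 21 (3 total).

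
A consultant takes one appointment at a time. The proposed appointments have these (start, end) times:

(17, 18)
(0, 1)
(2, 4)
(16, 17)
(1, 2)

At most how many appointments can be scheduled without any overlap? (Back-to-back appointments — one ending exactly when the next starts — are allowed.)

Order by finish time; keep every interval that doesn't clash with the previous kept one.
By end time: (0,1), (1,2), (2,4), (16,17), (17,18).
Pick (0,1); next start ≥ 1 → (1,2); next start ≥ 2 → (2,4); next start ≥ 4 → (16,17); next start ≥ 17 → (17,18).
Selected 5 appointments.

5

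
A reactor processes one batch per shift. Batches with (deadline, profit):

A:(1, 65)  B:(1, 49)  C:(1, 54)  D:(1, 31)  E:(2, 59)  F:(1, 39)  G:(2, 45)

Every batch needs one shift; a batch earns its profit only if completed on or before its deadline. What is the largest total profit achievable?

124

Sort by profit descending; place each in the latest free slot ≤ its deadline.
Profit order: A=65 E=59 C=54 B=49 G=45 F=39 D=31
Assign: A→slot 1, E→slot 2, C skipped, B skipped, G skipped, F skipped, D skipped.
Slots: [1:A] [2:E]
Profit = 65 + 59 = 124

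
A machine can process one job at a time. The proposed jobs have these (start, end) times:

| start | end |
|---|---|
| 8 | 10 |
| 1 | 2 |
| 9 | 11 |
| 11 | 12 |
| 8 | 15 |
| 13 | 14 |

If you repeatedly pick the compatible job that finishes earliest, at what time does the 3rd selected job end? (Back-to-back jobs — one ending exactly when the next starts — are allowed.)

By end time: (1,2), (8,10), (9,11), (11,12), (13,14), (8,15).
Pick (1,2); next start ≥ 2 → (8,10); next start ≥ 10 → (11,12); next start ≥ 12 → (13,14).
Selected: (1,2) (8,10) (11,12) (13,14)

12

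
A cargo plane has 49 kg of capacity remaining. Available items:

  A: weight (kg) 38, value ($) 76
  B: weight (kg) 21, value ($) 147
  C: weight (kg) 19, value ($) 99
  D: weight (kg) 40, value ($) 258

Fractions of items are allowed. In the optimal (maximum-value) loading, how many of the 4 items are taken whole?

Order: B (147/21=7.00) > D (258/40=6.45) > C (99/19=5.21) > A (76/38=2.00)
Fill: take B (21 @ 147) → take 28/40 of D → 180.60; 49/49 used.
1 item(s) taken whole; one partial (take 28/40 of D).

1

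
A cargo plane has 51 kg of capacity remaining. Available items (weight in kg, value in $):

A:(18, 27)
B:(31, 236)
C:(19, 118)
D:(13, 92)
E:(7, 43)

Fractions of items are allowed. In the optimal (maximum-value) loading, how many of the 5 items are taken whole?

2

Ratios (sorted): B 7.61, D 7.08, C 6.21, E 6.14, A 1.50
take B (31 @ 236); take D (13 @ 92); take 7/19 of C → 43.47. Capacity used 51/51.
2 item(s) taken whole; one partial (take 7/19 of C).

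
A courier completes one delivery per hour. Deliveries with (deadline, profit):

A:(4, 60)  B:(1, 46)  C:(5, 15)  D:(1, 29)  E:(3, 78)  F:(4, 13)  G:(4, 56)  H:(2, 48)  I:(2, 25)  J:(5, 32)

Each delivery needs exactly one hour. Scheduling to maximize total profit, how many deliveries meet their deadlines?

5

Sort by profit descending; place each in the latest free slot ≤ its deadline.
Profit order: E=78 A=60 G=56 H=48 B=46 J=32 D=29 I=25 C=15 F=13
Assign: E→slot 3, A→slot 4, G→slot 2, H→slot 1, B skipped, J→slot 5, D skipped, I skipped, C skipped, F skipped.
Slots: [1:H] [2:G] [3:E] [4:A] [5:J]
5 of 10 scheduled.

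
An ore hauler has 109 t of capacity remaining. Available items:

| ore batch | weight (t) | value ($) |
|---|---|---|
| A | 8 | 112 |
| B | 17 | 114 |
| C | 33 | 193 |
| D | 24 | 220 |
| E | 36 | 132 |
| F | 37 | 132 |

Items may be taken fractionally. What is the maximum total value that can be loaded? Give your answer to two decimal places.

738.00

Greedy by value/weight ratio, highest first.
Order: A (112/8=14.00) > D (220/24=9.17) > B (114/17=6.71) > C (193/33=5.85) > E (132/36=3.67) > F (132/37=3.57)
Fill: take A (8 @ 112) → take D (24 @ 220) → take B (17 @ 114) → take C (33 @ 193) → take 27/36 of E → 99.00; 109/109 used.
Total value = 738.00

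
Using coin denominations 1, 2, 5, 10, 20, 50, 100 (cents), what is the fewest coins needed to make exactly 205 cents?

Use the largest denomination that fits, subtract, and repeat.
205 = 2×100 + 1×5
Total coins = 2 + 1 = 3

3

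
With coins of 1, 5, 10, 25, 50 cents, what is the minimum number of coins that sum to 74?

Use the largest denomination that fits, subtract, and repeat.
74 − 1×50→24 − 2×10→4 − 4×1→0
Total coins = 1 + 2 + 4 = 7

7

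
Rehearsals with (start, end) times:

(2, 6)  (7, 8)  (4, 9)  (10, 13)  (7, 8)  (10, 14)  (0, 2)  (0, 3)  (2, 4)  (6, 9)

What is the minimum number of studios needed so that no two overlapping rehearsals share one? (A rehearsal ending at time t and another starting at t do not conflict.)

Count concurrent intervals with a sweep; the peak is the room count.
Events (time:±→running): 0:+→1 0:+→2 2:-→1 2:+→2 2:+→3 3:-→2 4:-→1 4:+→2 6:-→1 6:+→2 7:+→3 7:+→4 … peak 4.

4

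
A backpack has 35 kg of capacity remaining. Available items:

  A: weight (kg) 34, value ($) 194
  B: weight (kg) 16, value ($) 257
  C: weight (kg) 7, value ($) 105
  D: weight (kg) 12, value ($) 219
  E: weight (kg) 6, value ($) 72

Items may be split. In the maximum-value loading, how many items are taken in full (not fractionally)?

Greedy by value/weight ratio, highest first.
Order: D (219/12=18.25) > B (257/16=16.06) > C (105/7=15.00) > E (72/6=12.00) > A (194/34=5.71)
Fill: take D (12 @ 219) → take B (16 @ 257) → take C (7 @ 105); 35/35 used.
3 item(s) taken whole.

3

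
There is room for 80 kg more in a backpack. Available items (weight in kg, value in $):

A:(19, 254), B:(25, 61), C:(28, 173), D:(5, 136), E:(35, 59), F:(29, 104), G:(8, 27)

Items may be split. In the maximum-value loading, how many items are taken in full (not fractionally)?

Greedy by value/weight ratio, highest first.
Ratios (sorted): D 27.20, A 13.37, C 6.18, F 3.59, G 3.38, B 2.44, E 1.69
take D (5 @ 136); take A (19 @ 254); take C (28 @ 173); take 28/29 of F → 100.41. Capacity used 80/80.
3 item(s) taken whole; one partial (take 28/29 of F).

3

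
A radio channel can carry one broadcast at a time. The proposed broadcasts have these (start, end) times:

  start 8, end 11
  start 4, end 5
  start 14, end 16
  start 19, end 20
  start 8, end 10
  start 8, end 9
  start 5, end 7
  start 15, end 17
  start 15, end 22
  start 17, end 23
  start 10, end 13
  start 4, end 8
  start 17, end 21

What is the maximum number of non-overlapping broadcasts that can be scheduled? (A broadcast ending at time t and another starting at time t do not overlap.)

6

Sort by end time and greedily take each interval whose start is ≥ the last chosen end.
Sorted by end: (4,5)  (5,7)  (4,8)  (8,9)  (8,10)  (8,11)  (10,13)  (14,16)  (15,17)  (19,20)  (17,21)  (15,22)  (17,23)
take (4,5); take (5,7); skip (4,8); take (8,9); take (10,13); take (14,16); take (19,20); skip (17,21); skip (15,22).
Selected 6 broadcasts.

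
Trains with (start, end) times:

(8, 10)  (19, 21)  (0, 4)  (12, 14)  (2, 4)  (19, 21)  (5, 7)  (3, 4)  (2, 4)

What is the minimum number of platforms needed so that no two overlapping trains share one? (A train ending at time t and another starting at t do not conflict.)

4

The answer is the maximum number of intervals overlapping at any instant.
starts: [0, 2, 2, 3, 5, 8, 12, 19, 19]
ends:   [4, 4, 4, 4, 7, 10, 14, 21, 21]
s0→1 s2→2 s2→3 s3→4  — peak 4.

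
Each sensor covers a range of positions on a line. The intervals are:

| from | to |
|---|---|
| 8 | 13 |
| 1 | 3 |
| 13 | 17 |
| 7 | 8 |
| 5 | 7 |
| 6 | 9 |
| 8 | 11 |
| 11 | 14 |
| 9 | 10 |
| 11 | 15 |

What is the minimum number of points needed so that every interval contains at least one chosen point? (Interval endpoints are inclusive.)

4

Sort by right endpoint; whenever an interval is uncovered, place a point at its right end.
Sorted: [1,3] [5,7] [7,8] [6,9] [9,10] [8,11] [8,13] [11,14] [11,15] [13,17]
{[1,3]} hit by 3; {[5,7],[7,8],[6,9]} hit by 7; {[9,10],[8,11],[8,13]} hit by 10; {[11,14],[11,15],[13,17]} hit by 14.
Points: 3, 7, 10, 14 (4 total).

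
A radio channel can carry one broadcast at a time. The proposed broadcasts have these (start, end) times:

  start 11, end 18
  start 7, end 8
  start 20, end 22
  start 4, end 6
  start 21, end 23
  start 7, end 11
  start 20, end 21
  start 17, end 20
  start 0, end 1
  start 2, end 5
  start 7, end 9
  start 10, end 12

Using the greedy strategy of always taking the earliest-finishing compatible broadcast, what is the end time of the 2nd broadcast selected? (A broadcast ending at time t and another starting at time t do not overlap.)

Greedy by earliest finish: after sorting by end time, pick each interval compatible with the last pick.
Sorted by end: (0,1)  (2,5)  (4,6)  (7,8)  (7,9)  (7,11)  (10,12)  (11,18)  (17,20)  (20,21)  (20,22)  (21,23)
take (0,1); take (2,5); take (7,8); take (10,12); skip (11,18); take (17,20); take (20,21); skip (20,22); take (21,23).
Selected: (0,1) (2,5) (7,8) (10,12) (17,20) (20,21) (21,23)

5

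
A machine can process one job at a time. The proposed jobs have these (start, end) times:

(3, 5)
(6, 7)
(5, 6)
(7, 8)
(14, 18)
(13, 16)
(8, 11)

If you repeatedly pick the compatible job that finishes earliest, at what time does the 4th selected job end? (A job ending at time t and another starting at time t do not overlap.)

8

Sort by end time and greedily take each interval whose start is ≥ the last chosen end.
By end time: (3,5), (5,6), (6,7), (7,8), (8,11), (13,16), (14,18).
Pick (3,5); next start ≥ 5 → (5,6); next start ≥ 6 → (6,7); next start ≥ 7 → (7,8); next start ≥ 8 → (8,11); next start ≥ 11 → (13,16).
Selected: (3,5) (5,6) (6,7) (7,8) (8,11) (13,16)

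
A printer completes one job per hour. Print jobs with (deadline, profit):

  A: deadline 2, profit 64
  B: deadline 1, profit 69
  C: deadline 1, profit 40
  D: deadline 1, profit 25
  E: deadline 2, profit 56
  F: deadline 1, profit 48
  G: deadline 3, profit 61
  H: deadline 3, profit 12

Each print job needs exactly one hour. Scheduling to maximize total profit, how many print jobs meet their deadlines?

Take jobs in profit order; each goes to the latest open slot no later than its deadline.
By profit: B(d1,69), A(d2,64), G(d3,61), E(d2,56), F(d1,48), C(d1,40), D(d1,25), H(d3,12)
B→slot 1; A→slot 2; G→slot 3; E skipped; F skipped; C skipped; D skipped; H skipped.
3 of 8 scheduled.

3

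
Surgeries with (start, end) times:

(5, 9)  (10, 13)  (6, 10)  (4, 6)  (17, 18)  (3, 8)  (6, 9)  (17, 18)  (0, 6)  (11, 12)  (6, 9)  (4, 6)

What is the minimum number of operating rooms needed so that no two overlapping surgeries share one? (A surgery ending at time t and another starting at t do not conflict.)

5

Count concurrent intervals with a sweep; the peak is the room count.
starts: [0, 3, 4, 4, 5, 6, 6, 6, 10, 11, 17, 17]
ends:   [6, 6, 6, 8, 9, 9, 9, 10, 12, 13, 18, 18]
s0→1 s3→2 s4→3 s4→4 s5→5  — peak 5.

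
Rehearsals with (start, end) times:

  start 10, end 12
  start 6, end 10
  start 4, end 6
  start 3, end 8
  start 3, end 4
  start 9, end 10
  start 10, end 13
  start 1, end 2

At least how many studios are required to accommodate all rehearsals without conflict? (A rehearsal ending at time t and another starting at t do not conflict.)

Events (time:±→running): 1:+→1 2:-→0 3:+→1 3:+→2 … peak 2.

2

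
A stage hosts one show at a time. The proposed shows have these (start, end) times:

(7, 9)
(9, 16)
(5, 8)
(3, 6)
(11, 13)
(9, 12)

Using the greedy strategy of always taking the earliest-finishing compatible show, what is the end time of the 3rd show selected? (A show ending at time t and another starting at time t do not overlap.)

By end time: (3,6), (5,8), (7,9), (9,12), (11,13), (9,16).
Pick (3,6); next start ≥ 6 → (7,9); next start ≥ 9 → (9,12).
Selected: (3,6) (7,9) (9,12)

12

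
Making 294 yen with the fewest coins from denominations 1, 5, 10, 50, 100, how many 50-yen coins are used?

1

294 − 2×100→94 − 1×50→44 − 4×10→4 − 4×1→0
Count of 50: 1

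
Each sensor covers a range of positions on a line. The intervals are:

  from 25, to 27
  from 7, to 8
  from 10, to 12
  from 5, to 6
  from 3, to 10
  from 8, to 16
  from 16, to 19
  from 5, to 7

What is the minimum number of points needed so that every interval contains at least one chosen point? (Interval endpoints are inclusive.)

5

Sort by right endpoint; whenever an interval is uncovered, place a point at its right end.
By right end: [5,6]  [5,7]  [7,8]  [3,10]  [10,12]  [8,16]  [16,19]  [25,27]
[5,6] uncovered → point at 6; [7,8] uncovered → point at 8; [10,12] uncovered → point at 12; [16,19] uncovered → point at 19; [25,27] uncovered → point at 27.
Points: 6, 8, 12, 19, 27 (5 total).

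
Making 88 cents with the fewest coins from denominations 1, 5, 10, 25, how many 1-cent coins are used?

88 = 3×25 + 1×10 + 3×1
Count of 1: 3

3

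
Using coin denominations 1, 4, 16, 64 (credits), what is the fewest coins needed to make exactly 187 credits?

Use the largest denomination that fits, subtract, and repeat.
187 − 2×64→59 − 3×16→11 − 2×4→3 − 3×1→0
Total coins = 2 + 3 + 2 + 3 = 10

10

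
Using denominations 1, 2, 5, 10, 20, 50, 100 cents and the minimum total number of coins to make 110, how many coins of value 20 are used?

110 = 1×100 + 1×10
Count of 20: 0

0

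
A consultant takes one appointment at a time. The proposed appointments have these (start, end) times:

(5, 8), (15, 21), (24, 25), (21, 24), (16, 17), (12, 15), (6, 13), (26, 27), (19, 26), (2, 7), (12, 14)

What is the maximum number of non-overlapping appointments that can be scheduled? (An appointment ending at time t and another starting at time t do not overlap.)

6

Sorted by end: (2,7)  (5,8)  (6,13)  (12,14)  (12,15)  (16,17)  (15,21)  (21,24)  (24,25)  (19,26)  (26,27)
take (2,7); skip (5,8); skip (6,13); take (12,14); skip (12,15); take (16,17); take (21,24); take (24,25); take (26,27).
Selected 6 appointments.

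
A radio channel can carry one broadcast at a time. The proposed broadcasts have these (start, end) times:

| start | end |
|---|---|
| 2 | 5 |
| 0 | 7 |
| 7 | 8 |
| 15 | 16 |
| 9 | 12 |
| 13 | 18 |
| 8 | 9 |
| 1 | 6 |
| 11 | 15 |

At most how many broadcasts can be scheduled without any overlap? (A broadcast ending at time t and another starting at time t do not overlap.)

5

Sort by end time and greedily take each interval whose start is ≥ the last chosen end.
By end time: (2,5), (1,6), (0,7), (7,8), (8,9), (9,12), (11,15), (15,16), (13,18).
Pick (2,5); next start ≥ 5 → (7,8); next start ≥ 8 → (8,9); next start ≥ 9 → (9,12); next start ≥ 12 → (15,16).
Selected 5 broadcasts.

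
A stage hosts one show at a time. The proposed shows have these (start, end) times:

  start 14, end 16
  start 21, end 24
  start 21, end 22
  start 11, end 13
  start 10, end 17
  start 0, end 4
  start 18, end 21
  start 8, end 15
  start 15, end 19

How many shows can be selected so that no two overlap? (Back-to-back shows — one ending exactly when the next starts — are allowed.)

5

By end time: (0,4), (11,13), (8,15), (14,16), (10,17), (15,19), (18,21), (21,22), (21,24).
Pick (0,4); next start ≥ 4 → (11,13); next start ≥ 13 → (14,16); next start ≥ 16 → (18,21); next start ≥ 21 → (21,22).
Selected 5 shows.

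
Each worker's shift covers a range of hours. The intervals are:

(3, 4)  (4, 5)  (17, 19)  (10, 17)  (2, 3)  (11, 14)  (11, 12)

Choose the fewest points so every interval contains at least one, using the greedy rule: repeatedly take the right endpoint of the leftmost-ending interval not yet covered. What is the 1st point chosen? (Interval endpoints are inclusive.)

3

Sort by right endpoint; whenever an interval is uncovered, place a point at its right end.
Sorted: [2,3] [3,4] [4,5] [11,12] [11,14] [10,17] [17,19]
{[2,3],[3,4]} hit by 3; {[4,5]} hit by 5; {[11,12],[11,14],[10,17]} hit by 12; {[17,19]} hit by 19.
Points: 3, 5, 12, 19 (4 total).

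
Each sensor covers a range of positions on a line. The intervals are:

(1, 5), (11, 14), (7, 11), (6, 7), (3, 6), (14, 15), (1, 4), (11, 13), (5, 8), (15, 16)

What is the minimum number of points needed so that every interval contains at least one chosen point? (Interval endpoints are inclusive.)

Sorted: [1,4] [1,5] [3,6] [6,7] [5,8] [7,11] [11,13] [11,14] [14,15] [15,16]
{[1,4],[1,5],[3,6]} hit by 4; {[6,7],[5,8],[7,11]} hit by 7; {[11,13],[11,14]} hit by 13; {[14,15],[15,16]} hit by 15.
Points: 4, 7, 13, 15 (4 total).

4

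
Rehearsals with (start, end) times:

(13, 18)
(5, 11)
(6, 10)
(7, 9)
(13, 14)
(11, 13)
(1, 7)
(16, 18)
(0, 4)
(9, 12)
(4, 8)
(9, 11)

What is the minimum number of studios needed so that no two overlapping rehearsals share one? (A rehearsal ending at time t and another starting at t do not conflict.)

Count concurrent intervals with a sweep; the peak is the room count.
starts: [0, 1, 4, 5, 6, 7, 9, 9, 11, 13, 13, 16]
ends:   [4, 7, 8, 9, 10, 11, 11, 12, 13, 14, 18, 18]
s0→1 s1→2 e4→1 s4→2 s5→3 s6→4  — peak 4.

4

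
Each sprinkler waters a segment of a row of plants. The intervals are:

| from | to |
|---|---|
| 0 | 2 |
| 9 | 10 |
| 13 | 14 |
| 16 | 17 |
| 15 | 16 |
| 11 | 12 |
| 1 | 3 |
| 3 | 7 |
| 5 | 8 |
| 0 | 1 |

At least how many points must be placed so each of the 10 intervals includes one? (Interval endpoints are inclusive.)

Sort by right endpoint; whenever an interval is uncovered, place a point at its right end.
Sorted: [0,1] [0,2] [1,3] [3,7] [5,8] [9,10] [11,12] [13,14] [15,16] [16,17]
{[0,1],[0,2],[1,3]} hit by 1; {[3,7],[5,8]} hit by 7; {[9,10]} hit by 10; {[11,12]} hit by 12; {[13,14]} hit by 14; {[15,16],[16,17]} hit by 16.
Points: 1, 7, 10, 12, 14, 16 (6 total).

6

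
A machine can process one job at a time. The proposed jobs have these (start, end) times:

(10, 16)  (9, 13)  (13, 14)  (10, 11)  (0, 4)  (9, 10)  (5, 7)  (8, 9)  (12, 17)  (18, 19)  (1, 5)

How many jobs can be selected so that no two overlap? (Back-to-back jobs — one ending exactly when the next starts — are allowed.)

7

Greedy by earliest finish: after sorting by end time, pick each interval compatible with the last pick.
By end time: (0,4), (1,5), (5,7), (8,9), (9,10), (10,11), (9,13), (13,14), (10,16), (12,17), (18,19).
Pick (0,4); next start ≥ 4 → (5,7); next start ≥ 7 → (8,9); next start ≥ 9 → (9,10); next start ≥ 10 → (10,11); next start ≥ 11 → (13,14); next start ≥ 14 → (18,19).
Selected 7 jobs.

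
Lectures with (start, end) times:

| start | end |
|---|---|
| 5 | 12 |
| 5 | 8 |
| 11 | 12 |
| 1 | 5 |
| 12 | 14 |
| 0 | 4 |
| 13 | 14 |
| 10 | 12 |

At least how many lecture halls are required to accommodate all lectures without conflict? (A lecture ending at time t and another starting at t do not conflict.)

3

Count concurrent intervals with a sweep; the peak is the room count.
Events (time:±→running): 0:+→1 1:+→2 4:-→1 5:-→0 5:+→1 5:+→2 8:-→1 10:+→2 11:+→3 … peak 3.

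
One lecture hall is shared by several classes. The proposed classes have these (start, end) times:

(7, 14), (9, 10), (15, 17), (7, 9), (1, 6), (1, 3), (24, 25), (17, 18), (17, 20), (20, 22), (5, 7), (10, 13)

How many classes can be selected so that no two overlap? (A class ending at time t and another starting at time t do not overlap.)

9

Greedy by earliest finish: after sorting by end time, pick each interval compatible with the last pick.
Sorted by end: (1,3)  (1,6)  (5,7)  (7,9)  (9,10)  (10,13)  (7,14)  (15,17)  (17,18)  (17,20)  (20,22)  (24,25)
take (1,3); take (5,7); take (7,9); take (9,10); take (10,13); take (15,17); take (17,18); take (20,22); take (24,25).
Selected 9 classes.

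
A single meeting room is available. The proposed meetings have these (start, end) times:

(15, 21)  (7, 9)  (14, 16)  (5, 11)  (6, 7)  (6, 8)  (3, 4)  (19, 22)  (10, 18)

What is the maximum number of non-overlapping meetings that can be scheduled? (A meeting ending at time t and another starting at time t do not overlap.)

5

Sort by end time and greedily take each interval whose start is ≥ the last chosen end.
Sorted by end: (3,4)  (6,7)  (6,8)  (7,9)  (5,11)  (14,16)  (10,18)  (15,21)  (19,22)
take (3,4); take (6,7); take (7,9); take (14,16); take (19,22).
Selected 5 meetings.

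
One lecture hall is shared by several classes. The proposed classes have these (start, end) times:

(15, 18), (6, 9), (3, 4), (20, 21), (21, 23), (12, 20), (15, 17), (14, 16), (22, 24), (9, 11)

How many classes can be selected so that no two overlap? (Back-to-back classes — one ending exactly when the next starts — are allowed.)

6

Order by finish time; keep every interval that doesn't clash with the previous kept one.
Sorted by end: (3,4)  (6,9)  (9,11)  (14,16)  (15,17)  (15,18)  (12,20)  (20,21)  (21,23)  (22,24)
take (3,4); take (6,9); take (9,11); take (14,16); skip (12,20); take (20,21); take (21,23).
Selected 6 classes.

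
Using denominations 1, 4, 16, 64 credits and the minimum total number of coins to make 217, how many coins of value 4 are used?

Greedy: take as many of the largest coin as possible, then repeat with the remainder.
217 = 3×64 + 1×16 + 2×4 + 1×1
Count of 4: 2

2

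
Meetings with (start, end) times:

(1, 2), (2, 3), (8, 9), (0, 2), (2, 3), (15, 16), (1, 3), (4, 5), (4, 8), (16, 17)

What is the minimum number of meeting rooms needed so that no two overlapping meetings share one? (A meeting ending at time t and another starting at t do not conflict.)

The answer is the maximum number of intervals overlapping at any instant.
starts: [0, 1, 1, 2, 2, 4, 4, 8, 15, 16]
ends:   [2, 2, 3, 3, 3, 5, 8, 9, 16, 17]
s0→1 s1→2 s1→3  — peak 3.

3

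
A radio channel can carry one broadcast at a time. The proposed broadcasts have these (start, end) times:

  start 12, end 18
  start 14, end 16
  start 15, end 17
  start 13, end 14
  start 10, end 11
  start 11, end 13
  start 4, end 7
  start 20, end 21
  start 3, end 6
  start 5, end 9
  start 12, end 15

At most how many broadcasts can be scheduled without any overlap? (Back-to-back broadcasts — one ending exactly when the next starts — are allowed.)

Sort by end time and greedily take each interval whose start is ≥ the last chosen end.
By end time: (3,6), (4,7), (5,9), (10,11), (11,13), (13,14), (12,15), (14,16), (15,17), (12,18), (20,21).
Pick (3,6); next start ≥ 6 → (10,11); next start ≥ 11 → (11,13); next start ≥ 13 → (13,14); next start ≥ 14 → (14,16); next start ≥ 16 → (20,21).
Selected 6 broadcasts.

6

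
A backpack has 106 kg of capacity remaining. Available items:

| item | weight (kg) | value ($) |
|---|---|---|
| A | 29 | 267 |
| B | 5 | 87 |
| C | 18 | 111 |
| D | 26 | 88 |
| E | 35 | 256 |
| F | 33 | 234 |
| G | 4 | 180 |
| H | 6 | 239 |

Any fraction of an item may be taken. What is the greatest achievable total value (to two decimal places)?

Sort by value per unit weight and fill in that order.
Ratios (sorted): G 45.00, H 39.83, B 17.40, A 9.21, E 7.31, F 7.09, C 6.17, D 3.38
take G (4 @ 180); take H (6 @ 239); take B (5 @ 87); take A (29 @ 267); take E (35 @ 256); take 27/33 of F → 191.45. Capacity used 106/106.
Total value = 1220.45

1220.45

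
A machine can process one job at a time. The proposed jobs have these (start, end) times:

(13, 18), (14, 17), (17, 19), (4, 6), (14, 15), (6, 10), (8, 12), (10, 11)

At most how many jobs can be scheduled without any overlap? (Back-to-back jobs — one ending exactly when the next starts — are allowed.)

By end time: (4,6), (6,10), (10,11), (8,12), (14,15), (14,17), (13,18), (17,19).
Pick (4,6); next start ≥ 6 → (6,10); next start ≥ 10 → (10,11); next start ≥ 11 → (14,15); next start ≥ 15 → (17,19).
Selected 5 jobs.

5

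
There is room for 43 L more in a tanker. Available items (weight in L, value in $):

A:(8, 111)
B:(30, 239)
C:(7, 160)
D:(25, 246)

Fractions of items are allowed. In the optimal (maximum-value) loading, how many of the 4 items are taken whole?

3

Order: C (160/7=22.86) > A (111/8=13.88) > D (246/25=9.84) > B (239/30=7.97)
Fill: take C (7 @ 160) → take A (8 @ 111) → take D (25 @ 246) → take 3/30 of B → 23.90; 43/43 used.
3 item(s) taken whole; one partial (take 3/30 of B).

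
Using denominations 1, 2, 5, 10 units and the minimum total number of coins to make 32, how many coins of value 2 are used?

32 − 3×10→2 − 1×2→0
Count of 2: 1

1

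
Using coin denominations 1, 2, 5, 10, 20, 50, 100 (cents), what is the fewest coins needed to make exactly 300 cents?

300 = 3×100
Total coins = 3 = 3

3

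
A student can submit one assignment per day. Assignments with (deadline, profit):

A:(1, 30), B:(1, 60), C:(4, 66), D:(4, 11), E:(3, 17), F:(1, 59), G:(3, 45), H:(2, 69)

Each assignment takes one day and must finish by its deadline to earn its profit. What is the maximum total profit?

Sort by profit descending; place each in the latest free slot ≤ its deadline.
Profit order: H=69 C=66 B=60 F=59 G=45 A=30 E=17 D=11
Assign: H→slot 2, C→slot 4, B→slot 1, F skipped, G→slot 3, A skipped, E skipped, D skipped.
Slots: [1:B] [2:H] [3:G] [4:C]
Profit = 60 + 69 + 45 + 66 = 240

240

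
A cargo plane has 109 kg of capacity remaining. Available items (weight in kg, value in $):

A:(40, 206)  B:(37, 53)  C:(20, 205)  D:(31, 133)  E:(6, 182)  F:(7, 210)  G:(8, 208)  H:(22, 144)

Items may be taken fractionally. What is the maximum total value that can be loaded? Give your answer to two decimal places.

Sort by value per unit weight and fill in that order.
Ratios (sorted): E 30.33, F 30.00, G 26.00, C 10.25, H 6.55, A 5.15, D 4.29, B 1.43
take E (6 @ 182); take F (7 @ 210); take G (8 @ 208); take C (20 @ 205); take H (22 @ 144); take A (40 @ 206); take 6/31 of D → 25.74. Capacity used 109/109.
Total value = 1180.74

1180.74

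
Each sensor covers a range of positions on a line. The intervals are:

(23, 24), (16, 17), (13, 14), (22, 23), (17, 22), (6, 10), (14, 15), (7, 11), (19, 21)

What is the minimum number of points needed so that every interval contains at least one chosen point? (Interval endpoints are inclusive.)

5

Process intervals by earliest right end; each time one isn't hit yet, stab at its right endpoint.
By right end: [6,10]  [7,11]  [13,14]  [14,15]  [16,17]  [19,21]  [17,22]  [22,23]  [23,24]
[6,10] uncovered → point at 10; [13,14] uncovered → point at 14; [16,17] uncovered → point at 17; [19,21] uncovered → point at 21; [22,23] uncovered → point at 23.
Points: 10, 14, 17, 21, 23 (5 total).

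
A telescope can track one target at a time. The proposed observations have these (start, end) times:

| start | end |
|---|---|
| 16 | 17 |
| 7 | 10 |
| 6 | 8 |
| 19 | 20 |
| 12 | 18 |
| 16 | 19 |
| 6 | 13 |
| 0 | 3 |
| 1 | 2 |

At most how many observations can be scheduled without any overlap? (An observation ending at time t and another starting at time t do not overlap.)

By end time: (1,2), (0,3), (6,8), (7,10), (6,13), (16,17), (12,18), (16,19), (19,20).
Pick (1,2); next start ≥ 2 → (6,8); next start ≥ 8 → (16,17); next start ≥ 17 → (19,20).
Selected 4 observations.

4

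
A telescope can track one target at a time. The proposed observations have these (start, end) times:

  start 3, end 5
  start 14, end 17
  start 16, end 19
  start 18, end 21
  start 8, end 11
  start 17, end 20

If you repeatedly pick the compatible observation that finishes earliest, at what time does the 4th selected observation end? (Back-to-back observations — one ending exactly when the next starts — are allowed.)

20

Sorted by end: (3,5)  (8,11)  (14,17)  (16,19)  (17,20)  (18,21)
take (3,5); take (8,11); take (14,17); take (17,20).
Selected: (3,5) (8,11) (14,17) (17,20)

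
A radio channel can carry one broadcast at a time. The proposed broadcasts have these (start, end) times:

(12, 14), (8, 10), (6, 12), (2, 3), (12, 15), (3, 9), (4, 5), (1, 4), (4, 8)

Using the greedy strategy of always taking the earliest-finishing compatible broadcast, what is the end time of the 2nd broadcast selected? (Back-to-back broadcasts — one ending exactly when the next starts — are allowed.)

5

Greedy by earliest finish: after sorting by end time, pick each interval compatible with the last pick.
By end time: (2,3), (1,4), (4,5), (4,8), (3,9), (8,10), (6,12), (12,14), (12,15).
Pick (2,3); next start ≥ 3 → (4,5); next start ≥ 5 → (8,10); next start ≥ 10 → (12,14).
Selected: (2,3) (4,5) (8,10) (12,14)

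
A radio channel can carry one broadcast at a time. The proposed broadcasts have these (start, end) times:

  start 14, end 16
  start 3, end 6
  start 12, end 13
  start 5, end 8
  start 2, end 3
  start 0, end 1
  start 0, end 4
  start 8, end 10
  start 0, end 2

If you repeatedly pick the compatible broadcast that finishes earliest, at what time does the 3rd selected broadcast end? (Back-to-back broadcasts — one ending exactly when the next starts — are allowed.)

6

Sort by end time and greedily take each interval whose start is ≥ the last chosen end.
By end time: (0,1), (0,2), (2,3), (0,4), (3,6), (5,8), (8,10), (12,13), (14,16).
Pick (0,1); next start ≥ 1 → (2,3); next start ≥ 3 → (3,6); next start ≥ 6 → (8,10); next start ≥ 10 → (12,13); next start ≥ 13 → (14,16).
Selected: (0,1) (2,3) (3,6) (8,10) (12,13) (14,16)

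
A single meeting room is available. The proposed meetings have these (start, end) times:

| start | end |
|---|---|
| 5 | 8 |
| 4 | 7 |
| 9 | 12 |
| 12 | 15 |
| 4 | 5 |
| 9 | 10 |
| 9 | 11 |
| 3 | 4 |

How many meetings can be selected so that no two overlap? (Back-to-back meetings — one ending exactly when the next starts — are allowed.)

5

Sort by end time and greedily take each interval whose start is ≥ the last chosen end.
By end time: (3,4), (4,5), (4,7), (5,8), (9,10), (9,11), (9,12), (12,15).
Pick (3,4); next start ≥ 4 → (4,5); next start ≥ 5 → (5,8); next start ≥ 8 → (9,10); next start ≥ 10 → (12,15).
Selected 5 meetings.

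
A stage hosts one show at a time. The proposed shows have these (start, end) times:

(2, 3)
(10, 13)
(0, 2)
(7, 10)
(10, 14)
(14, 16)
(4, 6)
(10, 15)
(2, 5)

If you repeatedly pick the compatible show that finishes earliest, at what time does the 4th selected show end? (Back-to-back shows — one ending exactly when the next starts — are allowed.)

Sorted by end: (0,2)  (2,3)  (2,5)  (4,6)  (7,10)  (10,13)  (10,14)  (10,15)  (14,16)
take (0,2); take (2,3); take (4,6); take (7,10); take (10,13); take (14,16).
Selected: (0,2) (2,3) (4,6) (7,10) (10,13) (14,16)

10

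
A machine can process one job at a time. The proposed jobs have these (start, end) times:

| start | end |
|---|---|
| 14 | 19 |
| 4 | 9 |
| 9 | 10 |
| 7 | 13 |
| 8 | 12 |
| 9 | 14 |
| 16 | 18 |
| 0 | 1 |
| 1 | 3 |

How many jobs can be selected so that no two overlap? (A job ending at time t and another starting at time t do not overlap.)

Order by finish time; keep every interval that doesn't clash with the previous kept one.
Sorted by end: (0,1)  (1,3)  (4,9)  (9,10)  (8,12)  (7,13)  (9,14)  (16,18)  (14,19)
take (0,1); take (1,3); take (4,9); take (9,10); take (16,18).
Selected 5 jobs.

5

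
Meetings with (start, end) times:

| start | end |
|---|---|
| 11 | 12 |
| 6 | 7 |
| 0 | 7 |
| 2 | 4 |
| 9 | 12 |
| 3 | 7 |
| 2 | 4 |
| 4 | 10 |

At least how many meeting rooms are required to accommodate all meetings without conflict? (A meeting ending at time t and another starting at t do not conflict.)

4

Events (time:±→running): 0:+→1 2:+→2 2:+→3 3:+→4 … peak 4.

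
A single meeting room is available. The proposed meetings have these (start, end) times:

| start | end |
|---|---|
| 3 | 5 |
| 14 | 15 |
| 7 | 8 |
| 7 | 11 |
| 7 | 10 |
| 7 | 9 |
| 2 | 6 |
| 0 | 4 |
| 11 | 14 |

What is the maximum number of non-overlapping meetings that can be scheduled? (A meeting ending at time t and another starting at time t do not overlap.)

By end time: (0,4), (3,5), (2,6), (7,8), (7,9), (7,10), (7,11), (11,14), (14,15).
Pick (0,4); next start ≥ 4 → (7,8); next start ≥ 8 → (11,14); next start ≥ 14 → (14,15).
Selected 4 meetings.

4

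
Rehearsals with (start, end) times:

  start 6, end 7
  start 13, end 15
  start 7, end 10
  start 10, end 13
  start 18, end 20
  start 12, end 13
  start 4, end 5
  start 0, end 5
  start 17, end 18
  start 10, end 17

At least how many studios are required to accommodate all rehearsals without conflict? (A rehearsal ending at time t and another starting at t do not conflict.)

starts: [0, 4, 6, 7, 10, 10, 12, 13, 17, 18]
ends:   [5, 5, 7, 10, 13, 13, 15, 17, 18, 20]
s0→1 s4→2 e5→1 e5→0 s6→1 e7→0 s7→1 e10→0 s10→1 s10→2 s12→3  — peak 3.

3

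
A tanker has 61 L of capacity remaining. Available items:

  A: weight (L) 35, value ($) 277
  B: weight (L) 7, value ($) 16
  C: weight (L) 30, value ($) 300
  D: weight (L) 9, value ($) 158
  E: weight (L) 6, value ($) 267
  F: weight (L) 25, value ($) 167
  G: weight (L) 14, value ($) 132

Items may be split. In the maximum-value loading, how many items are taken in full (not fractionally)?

Order: E (267/6=44.50) > D (158/9=17.56) > C (300/30=10.00) > G (132/14=9.43) > A (277/35=7.91) > F (167/25=6.68) > B (16/7=2.29)
Fill: take E (6 @ 267) → take D (9 @ 158) → take C (30 @ 300) → take G (14 @ 132) → take 2/35 of A → 15.83; 61/61 used.
4 item(s) taken whole; one partial (take 2/35 of A).

4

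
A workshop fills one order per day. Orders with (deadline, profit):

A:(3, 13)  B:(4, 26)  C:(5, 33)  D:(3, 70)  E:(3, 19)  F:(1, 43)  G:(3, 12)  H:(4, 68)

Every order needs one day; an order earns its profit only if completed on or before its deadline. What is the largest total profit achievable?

Take jobs in profit order; each goes to the latest open slot no later than its deadline.
Profit order: D=70 H=68 F=43 C=33 B=26 E=19 A=13 G=12
Assign: D→slot 3, H→slot 4, F→slot 1, C→slot 5, B→slot 2, E skipped, A skipped, G skipped.
Slots: [1:F] [2:B] [3:D] [4:H] [5:C]
Profit = 43 + 26 + 70 + 68 + 33 = 240

240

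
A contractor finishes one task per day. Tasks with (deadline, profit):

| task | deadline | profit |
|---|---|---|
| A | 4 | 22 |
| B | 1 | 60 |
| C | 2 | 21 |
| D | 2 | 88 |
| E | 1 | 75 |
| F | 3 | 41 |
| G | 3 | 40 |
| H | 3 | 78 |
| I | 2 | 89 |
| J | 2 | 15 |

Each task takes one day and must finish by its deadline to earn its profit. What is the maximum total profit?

277

Profit order: I=89 D=88 H=78 E=75 B=60 F=41 G=40 A=22 C=21 J=15
Assign: I→slot 2, D→slot 1, H→slot 3, E skipped, B skipped, F skipped, G skipped, A→slot 4, C skipped, J skipped.
Slots: [1:D] [2:I] [3:H] [4:A]
Profit = 88 + 89 + 78 + 22 = 277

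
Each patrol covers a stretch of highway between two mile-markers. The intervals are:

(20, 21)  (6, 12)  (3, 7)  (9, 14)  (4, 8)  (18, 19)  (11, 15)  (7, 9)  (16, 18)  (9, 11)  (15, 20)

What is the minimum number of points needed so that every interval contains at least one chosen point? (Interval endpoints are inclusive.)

4

By right end: [3,7]  [4,8]  [7,9]  [9,11]  [6,12]  [9,14]  [11,15]  [16,18]  [18,19]  [15,20]  [20,21]
[3,7] uncovered → point at 7; [9,11] uncovered → point at 11; [16,18] uncovered → point at 18; [20,21] uncovered → point at 21.
Points: 7, 11, 18, 21 (4 total).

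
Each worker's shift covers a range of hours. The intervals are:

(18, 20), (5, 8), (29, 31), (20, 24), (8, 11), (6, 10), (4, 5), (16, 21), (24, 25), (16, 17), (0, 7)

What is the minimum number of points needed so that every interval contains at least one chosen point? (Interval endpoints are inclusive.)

Sort by right endpoint; whenever an interval is uncovered, place a point at its right end.
Sorted: [4,5] [0,7] [5,8] [6,10] [8,11] [16,17] [18,20] [16,21] [20,24] [24,25] [29,31]
{[4,5],[0,7],[5,8]} hit by 5; {[6,10],[8,11]} hit by 10; {[16,17]} hit by 17; {[18,20],[16,21],[20,24]} hit by 20; {[24,25]} hit by 25; {[29,31]} hit by 31.
Points: 5, 10, 17, 20, 25, 31 (6 total).

6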